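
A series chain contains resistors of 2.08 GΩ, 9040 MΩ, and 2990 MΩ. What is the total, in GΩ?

14.11 GΩ

In GΩ:
  2.08 GΩ → 2.08
  9040 MΩ = 9040e-3 GΩ = 9.04
  2990 MΩ = 2990e-3 GΩ = 2.99
Sum: 2.08 + 9.04 + 2.99 = 14.11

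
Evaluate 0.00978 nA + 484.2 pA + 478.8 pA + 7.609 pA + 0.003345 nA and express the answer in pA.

In pA:
  0.00978 nA = 0.00978e3 pA = 9.78
  484.2 pA → 484.2
  478.8 pA → 478.8
  7.609 pA → 7.609
  0.003345 nA = 0.003345e3 pA = 3.345
Sum: 9.78 + 484.2 + 478.8 + 7.609 + 3.345 = 983.734

983.734 pA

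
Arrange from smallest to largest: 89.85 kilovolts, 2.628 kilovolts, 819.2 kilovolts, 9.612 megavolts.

2.628 kilovolts < 89.85 kilovolts < 819.2 kilovolts < 9.612 megavolts

89.85 kilovolts = 89850 volts
2.628 kilovolts = 2628 volts
819.2 kilovolts = 819200 volts
9.612 megavolts = 9612000 volts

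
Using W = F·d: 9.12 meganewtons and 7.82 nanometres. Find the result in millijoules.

71.3184 millijoules

9.12 × 10⁶ × 7.82 × 10⁻⁹ = 71.3184 × 10⁻³ J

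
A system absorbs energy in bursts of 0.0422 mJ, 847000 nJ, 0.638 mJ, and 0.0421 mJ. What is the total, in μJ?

In μJ:
  0.0422 mJ = 0.0422e3 μJ = 42.2
  847000 nJ = 847000e-3 μJ = 847
  0.638 mJ = 0.638e3 μJ = 638
  0.0421 mJ = 0.0421e3 μJ = 42.1
Sum: 42.2 + 847 + 638 + 42.1 = 1569.3

1569.3 μJ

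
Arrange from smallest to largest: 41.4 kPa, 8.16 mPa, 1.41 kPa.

41.4 kPa = 41400 Pa
8.16 mPa = 0.00816 Pa
1.41 kPa = 1410 Pa

8.16 mPa < 1.41 kPa < 41.4 kPa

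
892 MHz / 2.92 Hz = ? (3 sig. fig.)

(892 × 10⁶) / (2.92) = 305.5 × 10⁶

305000000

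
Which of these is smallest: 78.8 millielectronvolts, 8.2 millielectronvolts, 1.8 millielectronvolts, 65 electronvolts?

78.8 millielectronvolts = 0.0788 electronvolts
8.2 millielectronvolts = 0.0082 electronvolts
1.8 millielectronvolts = 0.0018 electronvolts
65 electronvolts = 65 electronvolts

1.8 millielectronvolts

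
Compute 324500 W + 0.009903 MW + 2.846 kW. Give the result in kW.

337.249 kW

In kW:
  324500 W = 324500e-3 kW = 324.5
  0.009903 MW = 0.009903e3 kW = 9.903
  2.846 kW → 2.846
Sum: 324.5 + 9.903 + 2.846 = 337.249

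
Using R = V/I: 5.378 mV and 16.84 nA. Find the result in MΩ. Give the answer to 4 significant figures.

(5.378 × 10⁻³) / (16.84 × 10⁻⁹) = 0.319359 × 10⁶ Ω

0.3194 MΩ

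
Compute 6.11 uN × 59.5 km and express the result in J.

6.11e-6 × 59.5e3 = 363.545e-3 J

0.363545 J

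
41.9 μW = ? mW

0.0419 mW

micro = 10⁻⁶, milli = 10⁻³; factor is 10⁻³.
41.9 × 10⁻³ = 0.0419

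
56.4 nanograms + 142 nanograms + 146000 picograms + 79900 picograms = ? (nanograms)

424.3 nanograms

In nanograms:
  56.4 nanograms → 56.4
  142 nanograms → 142
  146000 picograms = 146000 × 10⁻³ nanograms = 146
  79900 picograms = 79900 × 10⁻³ nanograms = 79.9
Sum: 56.4 + 142 + 146 + 79.9 = 424.3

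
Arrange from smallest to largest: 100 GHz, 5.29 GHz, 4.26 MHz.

4.26 MHz < 5.29 GHz < 100 GHz

100 GHz = 100000000000 Hz
5.29 GHz = 5290000000 Hz
4.26 MHz = 4260000 Hz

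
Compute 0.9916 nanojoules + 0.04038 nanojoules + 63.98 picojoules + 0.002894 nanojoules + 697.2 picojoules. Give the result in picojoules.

In picojoules:
  0.9916 nanojoules = 0.9916e3 picojoules = 991.6
  0.04038 nanojoules = 0.04038e3 picojoules = 40.38
  63.98 picojoules → 63.98
  0.002894 nanojoules = 0.002894e3 picojoules = 2.894
  697.2 picojoules → 697.2
Sum: 991.6 + 40.38 + 63.98 + 2.894 + 697.2 = 1796.054

1796.054 picojoules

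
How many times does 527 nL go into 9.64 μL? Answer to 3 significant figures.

18.3

(9.64e-6) / (527e-9) = 0.01829e3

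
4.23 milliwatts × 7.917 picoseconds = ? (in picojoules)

4.23 × 10^-3 × 7.917 × 10^-12 = 33.48891 × 10^-15 J

0.03348891 picojoules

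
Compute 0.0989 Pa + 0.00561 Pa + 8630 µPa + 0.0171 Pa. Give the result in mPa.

130.24 mPa

In mPa:
  0.0989 Pa = 0.0989 × 10^3 mPa = 98.9
  0.00561 Pa = 0.00561 × 10^3 mPa = 5.61
  8630 µPa = 8630 × 10^-3 mPa = 8.63
  0.0171 Pa = 0.0171 × 10^3 mPa = 17.1
Sum: 98.9 + 5.61 + 8.63 + 17.1 = 130.24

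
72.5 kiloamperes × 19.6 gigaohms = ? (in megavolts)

72.5 × 10^3 × 19.6 × 10^9 = 1421 × 10^12 V

1421000000 megavolts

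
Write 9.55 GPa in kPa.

giga = 10^9, kilo = 10^3; factor is 10^6.
9.55 × 10^6 = 9550000

9550000 kPa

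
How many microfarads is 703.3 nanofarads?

0.7033 microfarads

nano = 10^-9, micro = 10^-6; factor is 10^-3.
703.3 × 10^-3 = 0.7033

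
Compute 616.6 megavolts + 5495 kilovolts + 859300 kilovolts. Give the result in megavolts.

1481.395 megavolts

In megavolts:
  616.6 megavolts → 616.6
  5495 kilovolts = 5495 × 10⁻³ megavolts = 5.495
  859300 kilovolts = 859300 × 10⁻³ megavolts = 859.3
Sum: 616.6 + 5.495 + 859.3 = 1481.395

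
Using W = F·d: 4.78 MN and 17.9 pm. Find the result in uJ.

85.562 uJ

4.78 × 10⁶ × 17.9 × 10⁻¹² = 85.562 × 10⁻⁶ J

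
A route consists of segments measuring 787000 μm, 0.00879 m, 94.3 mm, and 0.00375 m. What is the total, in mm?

In mm:
  787000 μm = 787000 × 10^-3 mm = 787
  0.00879 m = 0.00879 × 10^3 mm = 8.79
  94.3 mm → 94.3
  0.00375 m = 0.00375 × 10^3 mm = 3.75
Sum: 787 + 8.79 + 94.3 + 3.75 = 893.84

893.84 mm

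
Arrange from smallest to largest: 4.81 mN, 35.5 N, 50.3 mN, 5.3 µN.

4.81 mN = 0.00481 N
35.5 N = 35.5 N
50.3 mN = 0.0503 N
5.3 µN = 0.0000053 N

5.3 µN < 4.81 mN < 50.3 mN < 35.5 N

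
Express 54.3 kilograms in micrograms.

54300000000 micrograms

kilo = 10³, micro = 10⁻⁶; factor is 10⁹.
54.3 × 10⁹ = 54300000000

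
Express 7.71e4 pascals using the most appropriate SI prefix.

= 77.1e3 pascals; 1e3 is kilo.

77.1 kilopascals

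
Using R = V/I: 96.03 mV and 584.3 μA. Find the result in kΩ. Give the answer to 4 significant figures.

0.1644 kΩ

(96.03 × 10^-3) / (584.3 × 10^-6) = 0.164351 × 10^3 Ω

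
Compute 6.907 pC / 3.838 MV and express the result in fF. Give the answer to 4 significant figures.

(6.907 × 10^-12) / (3.838 × 10^6) = 1.79964 × 10^-18 F

0.001800 fF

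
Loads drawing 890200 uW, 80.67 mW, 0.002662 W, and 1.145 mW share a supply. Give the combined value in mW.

In mW:
  890200 uW = 890200 × 10⁻³ mW = 890.2
  80.67 mW → 80.67
  0.002662 W = 0.002662 × 10³ mW = 2.662
  1.145 mW → 1.145
Sum: 890.2 + 80.67 + 2.662 + 1.145 = 974.677

974.677 mW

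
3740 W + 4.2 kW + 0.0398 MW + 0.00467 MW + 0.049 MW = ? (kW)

101.41 kW

In kW:
  3740 W = 3740 × 10^-3 kW = 3.74
  4.2 kW → 4.2
  0.0398 MW = 0.0398 × 10^3 kW = 39.8
  0.00467 MW = 0.00467 × 10^3 kW = 4.67
  0.049 MW = 0.049 × 10^3 kW = 49
Sum: 3.74 + 4.2 + 39.8 + 4.67 + 49 = 101.41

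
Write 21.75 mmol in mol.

0.02175 mol

milli = 1e-3, (no prefix) = 1e0; factor is 1e-3.
21.75 × 1e-3 = 0.02175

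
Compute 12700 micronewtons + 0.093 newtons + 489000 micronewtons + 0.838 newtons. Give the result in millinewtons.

1432.7 millinewtons

In millinewtons:
  12700 micronewtons = 12700 × 10⁻³ millinewtons = 12.7
  0.093 newtons = 0.093 × 10³ millinewtons = 93
  489000 micronewtons = 489000 × 10⁻³ millinewtons = 489
  0.838 newtons = 0.838 × 10³ millinewtons = 838
Sum: 12.7 + 93 + 489 + 838 = 1432.7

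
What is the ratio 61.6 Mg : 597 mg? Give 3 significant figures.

(61.6 × 10⁶) / (597 × 10⁻³) = 0.1032 × 10⁹

103000000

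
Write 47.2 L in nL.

47200000000 nL

(no prefix) = 1e0, nano = 1e-9; factor is 1e9.
47.2 × 1e9 = 47200000000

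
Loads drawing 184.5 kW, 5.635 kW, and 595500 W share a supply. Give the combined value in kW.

785.635 kW

In kW:
  184.5 kW → 184.5
  5.635 kW → 5.635
  595500 W = 595500 × 10⁻³ kW = 595.5
Sum: 184.5 + 5.635 + 595.5 = 785.635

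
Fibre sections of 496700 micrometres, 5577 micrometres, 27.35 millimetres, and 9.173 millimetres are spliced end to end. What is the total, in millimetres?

538.8 millimetres

In millimetres:
  496700 micrometres = 496700 × 10⁻³ millimetres = 496.7
  5577 micrometres = 5577 × 10⁻³ millimetres = 5.577
  27.35 millimetres → 27.35
  9.173 millimetres → 9.173
Sum: 496.7 + 5.577 + 27.35 + 9.173 = 538.8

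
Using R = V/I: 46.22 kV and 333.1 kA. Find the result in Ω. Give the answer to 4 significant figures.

0.1388 Ω

(46.22 × 10³) / (333.1 × 10³) = 0.138757 Ω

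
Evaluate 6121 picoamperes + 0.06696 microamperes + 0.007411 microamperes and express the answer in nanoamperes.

80.492 nanoamperes

In nanoamperes:
  6121 picoamperes = 6121e-3 nanoamperes = 6.121
  0.06696 microamperes = 0.06696e3 nanoamperes = 66.96
  0.007411 microamperes = 0.007411e3 nanoamperes = 7.411
Sum: 6.121 + 66.96 + 7.411 = 80.492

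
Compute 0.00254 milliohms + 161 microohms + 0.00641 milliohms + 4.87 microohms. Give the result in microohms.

174.82 microohms

In microohms:
  0.00254 milliohms = 0.00254 × 10^3 microohms = 2.54
  161 microohms → 161
  0.00641 milliohms = 0.00641 × 10^3 microohms = 6.41
  4.87 microohms → 4.87
Sum: 2.54 + 161 + 6.41 + 4.87 = 174.82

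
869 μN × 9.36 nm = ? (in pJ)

869 × 10⁻⁶ × 9.36 × 10⁻⁹ = 8133.84 × 10⁻¹⁵ J

8.13384 pJ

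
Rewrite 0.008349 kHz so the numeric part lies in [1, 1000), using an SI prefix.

= 8.349 Hz; mantissa already in [1, 1000).

8.349 Hz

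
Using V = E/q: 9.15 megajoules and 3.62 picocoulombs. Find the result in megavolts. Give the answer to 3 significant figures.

(9.15e6) / (3.62e-12) = 2.5276e18 V

2530000000000 megavolts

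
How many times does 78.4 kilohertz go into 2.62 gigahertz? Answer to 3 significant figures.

(2.62 × 10^9) / (78.4 × 10^3) = 0.03342 × 10^6

33400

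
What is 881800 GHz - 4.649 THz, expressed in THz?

877.151 THz

In THz:
  881800 GHz = 881800e-3 THz = 881.8
  4.649 THz → 4.649
Difference: 881.8 - 4.649 = 877.151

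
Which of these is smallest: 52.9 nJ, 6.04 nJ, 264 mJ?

52.9 nJ = 0.0000000529 J
6.04 nJ = 0.00000000604 J
264 mJ = 0.264 J

6.04 nJ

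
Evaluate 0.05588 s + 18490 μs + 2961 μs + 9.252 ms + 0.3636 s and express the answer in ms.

450.183 ms

In ms:
  0.05588 s = 0.05588 × 10^3 ms = 55.88
  18490 μs = 18490 × 10^-3 ms = 18.49
  2961 μs = 2961 × 10^-3 ms = 2.961
  9.252 ms → 9.252
  0.3636 s = 0.3636 × 10^3 ms = 363.6
Sum: 55.88 + 18.49 + 2.961 + 9.252 + 363.6 = 450.183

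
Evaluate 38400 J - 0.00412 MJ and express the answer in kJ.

In kJ:
  38400 J = 38400e-3 kJ = 38.4
  0.00412 MJ = 0.00412e3 kJ = 4.12
Difference: 38.4 - 4.12 = 34.28

34.28 kJ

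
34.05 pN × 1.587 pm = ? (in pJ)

0.00000000005403735 pJ

34.05e-12 × 1.587e-12 = 54.03735e-24 J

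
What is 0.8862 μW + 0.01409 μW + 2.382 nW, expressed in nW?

902.672 nW

In nW:
  0.8862 μW = 0.8862 × 10^3 nW = 886.2
  0.01409 μW = 0.01409 × 10^3 nW = 14.09
  2.382 nW → 2.382
Sum: 886.2 + 14.09 + 2.382 = 902.672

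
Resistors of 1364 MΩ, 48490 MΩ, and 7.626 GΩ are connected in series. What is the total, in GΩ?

In GΩ:
  1364 MΩ = 1364 × 10^-3 GΩ = 1.364
  48490 MΩ = 48490 × 10^-3 GΩ = 48.49
  7.626 GΩ → 7.626
Sum: 1.364 + 48.49 + 7.626 = 57.48

57.48 GΩ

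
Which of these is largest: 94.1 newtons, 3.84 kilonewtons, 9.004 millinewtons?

94.1 newtons = 94.1 newtons
3.84 kilonewtons = 3840 newtons
9.004 millinewtons = 0.009004 newtons

3.84 kilonewtons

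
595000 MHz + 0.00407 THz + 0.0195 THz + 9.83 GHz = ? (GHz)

628.4 GHz

In GHz:
  595000 MHz = 595000 × 10⁻³ GHz = 595
  0.00407 THz = 0.00407 × 10³ GHz = 4.07
  0.0195 THz = 0.0195 × 10³ GHz = 19.5
  9.83 GHz → 9.83
Sum: 595 + 4.07 + 19.5 + 9.83 = 628.4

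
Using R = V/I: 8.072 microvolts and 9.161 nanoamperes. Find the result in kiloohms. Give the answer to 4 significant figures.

0.8811 kiloohms

(8.072 × 10⁻⁶) / (9.161 × 10⁻⁹) = 0.881127 × 10³ Ω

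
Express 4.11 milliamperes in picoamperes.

4110000000 picoamperes

milli = 10⁻³, pico = 10⁻¹²; factor is 10⁹.
4.11 × 10⁹ = 4110000000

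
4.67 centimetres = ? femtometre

46700000000000 femtometres

centi = 10^-2, femto = 10^-15; factor is 10^13.
4.67 × 10^13 = 46700000000000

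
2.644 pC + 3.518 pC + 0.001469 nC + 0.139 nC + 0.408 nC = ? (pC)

In pC:
  2.644 pC → 2.644
  3.518 pC → 3.518
  0.001469 nC = 0.001469 × 10³ pC = 1.469
  0.139 nC = 0.139 × 10³ pC = 139
  0.408 nC = 0.408 × 10³ pC = 408
Sum: 2.644 + 3.518 + 1.469 + 139 + 408 = 554.631

554.631 pC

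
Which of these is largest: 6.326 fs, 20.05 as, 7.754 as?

6.326 fs

6.326 fs = 0.000000000000006326 s
20.05 as = 0.00000000000000002005 s
7.754 as = 0.000000000000000007754 s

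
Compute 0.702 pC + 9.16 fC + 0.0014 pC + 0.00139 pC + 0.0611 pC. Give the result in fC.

In fC:
  0.702 pC = 0.702 × 10^3 fC = 702
  9.16 fC → 9.16
  0.0014 pC = 0.0014 × 10^3 fC = 1.4
  0.00139 pC = 0.00139 × 10^3 fC = 1.39
  0.0611 pC = 0.0611 × 10^3 fC = 61.1
Sum: 702 + 9.16 + 1.4 + 1.39 + 61.1 = 775.05

775.05 fC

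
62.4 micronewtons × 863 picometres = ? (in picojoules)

62.4 × 10^-6 × 863 × 10^-12 = 53851.2 × 10^-18 J

0.0538512 picojoules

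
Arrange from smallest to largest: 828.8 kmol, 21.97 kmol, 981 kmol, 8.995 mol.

828.8 kmol = 828800 mol
21.97 kmol = 21970 mol
981 kmol = 981000 mol
8.995 mol = 8.995 mol

8.995 mol < 21.97 kmol < 828.8 kmol < 981 kmol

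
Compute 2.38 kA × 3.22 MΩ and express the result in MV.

2.38 × 10³ × 3.22 × 10⁶ = 7.6636 × 10⁹ V

7663.6 MV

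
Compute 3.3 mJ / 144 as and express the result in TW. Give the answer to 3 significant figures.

22.9 TW

(3.3 × 10^-3) / (144 × 10^-18) = 0.022917 × 10^15 W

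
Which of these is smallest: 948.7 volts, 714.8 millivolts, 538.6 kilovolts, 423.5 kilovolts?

714.8 millivolts

948.7 volts = 948.7 volts
714.8 millivolts = 0.7148 volts
538.6 kilovolts = 538600 volts
423.5 kilovolts = 423500 volts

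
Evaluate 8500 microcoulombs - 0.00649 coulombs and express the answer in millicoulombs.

In millicoulombs:
  8500 microcoulombs = 8500 × 10^-3 millicoulombs = 8.5
  0.00649 coulombs = 0.00649 × 10^3 millicoulombs = 6.49
Difference: 8.5 - 6.49 = 2.01

2.01 millicoulombs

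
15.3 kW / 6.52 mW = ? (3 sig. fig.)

(15.3 × 10³) / (6.52 × 10⁻³) = 2.347 × 10⁶

2350000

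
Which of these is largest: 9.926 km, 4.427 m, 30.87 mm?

9.926 km

9.926 km = 9926 m
4.427 m = 4.427 m
30.87 mm = 0.03087 m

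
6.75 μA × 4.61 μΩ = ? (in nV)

0.0311175 nV

6.75e-6 × 4.61e-6 = 31.1175e-12 V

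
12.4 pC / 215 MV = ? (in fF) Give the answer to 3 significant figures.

(12.4 × 10⁻¹²) / (215 × 10⁶) = 0.057674 × 10⁻¹⁸ F

0.0000577 fF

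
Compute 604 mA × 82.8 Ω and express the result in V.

50.0112 V

604e-3 × 82.8 = 50011.2e-3 V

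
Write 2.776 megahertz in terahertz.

mega = 10⁶, tera = 10¹²; factor is 10⁻⁶.
2.776 × 10⁻⁶ = 0.000002776

0.000002776 terahertz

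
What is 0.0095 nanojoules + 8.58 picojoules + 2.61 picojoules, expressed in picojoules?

20.69 picojoules

In picojoules:
  0.0095 nanojoules = 0.0095 × 10³ picojoules = 9.5
  8.58 picojoules → 8.58
  2.61 picojoules → 2.61
Sum: 9.5 + 8.58 + 2.61 = 20.69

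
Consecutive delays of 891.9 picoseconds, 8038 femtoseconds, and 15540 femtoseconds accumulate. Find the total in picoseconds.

In picoseconds:
  891.9 picoseconds → 891.9
  8038 femtoseconds = 8038e-3 picoseconds = 8.038
  15540 femtoseconds = 15540e-3 picoseconds = 15.54
Sum: 891.9 + 8.038 + 15.54 = 915.478

915.478 picoseconds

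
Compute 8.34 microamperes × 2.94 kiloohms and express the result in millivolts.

24.5196 millivolts

8.34 × 10⁻⁶ × 2.94 × 10³ = 24.5196 × 10⁻³ V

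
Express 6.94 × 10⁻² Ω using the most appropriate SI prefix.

69.4 mΩ

= 69.4 × 10⁻³ Ω; 10⁻³ is milli.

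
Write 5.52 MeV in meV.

mega = 1e6, milli = 1e-3; factor is 1e9.
5.52 × 1e9 = 5520000000

5520000000 meV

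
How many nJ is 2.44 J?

(no prefix) = 1e0, nano = 1e-9; factor is 1e9.
2.44 × 1e9 = 2440000000

2440000000 nJ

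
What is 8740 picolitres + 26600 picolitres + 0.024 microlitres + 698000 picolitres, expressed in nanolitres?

In nanolitres:
  8740 picolitres = 8740e-3 nanolitres = 8.74
  26600 picolitres = 26600e-3 nanolitres = 26.6
  0.024 microlitres = 0.024e3 nanolitres = 24
  698000 picolitres = 698000e-3 nanolitres = 698
Sum: 8.74 + 26.6 + 24 + 698 = 757.34

757.34 nanolitres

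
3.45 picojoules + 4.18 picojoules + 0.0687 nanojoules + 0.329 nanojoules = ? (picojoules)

In picojoules:
  3.45 picojoules → 3.45
  4.18 picojoules → 4.18
  0.0687 nanojoules = 0.0687 × 10³ picojoules = 68.7
  0.329 nanojoules = 0.329 × 10³ picojoules = 329
Sum: 3.45 + 4.18 + 68.7 + 329 = 405.33

405.33 picojoules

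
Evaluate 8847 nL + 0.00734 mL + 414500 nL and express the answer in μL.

In μL:
  8847 nL = 8847 × 10^-3 μL = 8.847
  0.00734 mL = 0.00734 × 10^3 μL = 7.34
  414500 nL = 414500 × 10^-3 μL = 414.5
Sum: 8.847 + 7.34 + 414.5 = 430.687

430.687 μL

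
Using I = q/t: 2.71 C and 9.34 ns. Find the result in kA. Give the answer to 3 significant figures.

(2.71) / (9.34 × 10^-9) = 0.29015 × 10^9 A

290000 kA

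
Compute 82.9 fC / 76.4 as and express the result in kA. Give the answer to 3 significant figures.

1.09 kA

(82.9 × 10⁻¹⁵) / (76.4 × 10⁻¹⁸) = 1.0851 × 10³ A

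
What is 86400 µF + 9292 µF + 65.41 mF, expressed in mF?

161.102 mF

In mF:
  86400 µF = 86400 × 10^-3 mF = 86.4
  9292 µF = 9292 × 10^-3 mF = 9.292
  65.41 mF → 65.41
Sum: 86.4 + 9.292 + 65.41 = 161.102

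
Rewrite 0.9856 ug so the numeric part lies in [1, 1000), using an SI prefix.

985.6 ng

= 985.6e-9 g; 1e-9 is nano.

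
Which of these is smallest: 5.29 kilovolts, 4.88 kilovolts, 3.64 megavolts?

5.29 kilovolts = 5290 volts
4.88 kilovolts = 4880 volts
3.64 megavolts = 3640000 volts

4.88 kilovolts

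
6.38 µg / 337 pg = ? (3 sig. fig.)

(6.38 × 10^-6) / (337 × 10^-12) = 0.01893 × 10^6

18900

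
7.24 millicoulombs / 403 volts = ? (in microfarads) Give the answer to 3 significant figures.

(7.24 × 10⁻³) / (403) = 0.017965 × 10⁻³ F

18.0 microfarads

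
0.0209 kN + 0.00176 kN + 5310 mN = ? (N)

In N:
  0.0209 kN = 0.0209 × 10^3 N = 20.9
  0.00176 kN = 0.00176 × 10^3 N = 1.76
  5310 mN = 5310 × 10^-3 N = 5.31
Sum: 20.9 + 1.76 + 5.31 = 27.97

27.97 N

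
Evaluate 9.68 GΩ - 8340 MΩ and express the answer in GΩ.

1.34 GΩ

In GΩ:
  9.68 GΩ → 9.68
  8340 MΩ = 8340 × 10⁻³ GΩ = 8.34
Difference: 9.68 - 8.34 = 1.34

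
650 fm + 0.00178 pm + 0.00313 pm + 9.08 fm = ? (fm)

663.99 fm

In fm:
  650 fm → 650
  0.00178 pm = 0.00178 × 10^3 fm = 1.78
  0.00313 pm = 0.00313 × 10^3 fm = 3.13
  9.08 fm → 9.08
Sum: 650 + 1.78 + 3.13 + 9.08 = 663.99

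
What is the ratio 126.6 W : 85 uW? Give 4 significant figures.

(126.6) / (85 × 10^-6) = 1.4894 × 10^6

1489000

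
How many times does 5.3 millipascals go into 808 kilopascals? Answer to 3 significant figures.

(808 × 10³) / (5.3 × 10⁻³) = 152.5 × 10⁶

152000000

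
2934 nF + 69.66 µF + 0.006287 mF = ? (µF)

78.881 µF

In µF:
  2934 nF = 2934 × 10⁻³ µF = 2.934
  69.66 µF → 69.66
  0.006287 mF = 0.006287 × 10³ µF = 6.287
Sum: 2.934 + 69.66 + 6.287 = 78.881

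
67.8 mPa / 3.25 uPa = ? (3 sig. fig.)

20900

(67.8 × 10^-3) / (3.25 × 10^-6) = 20.86 × 10^3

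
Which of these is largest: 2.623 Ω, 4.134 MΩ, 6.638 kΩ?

4.134 MΩ

2.623 Ω = 2.623 Ω
4.134 MΩ = 4134000 Ω
6.638 kΩ = 6638 Ω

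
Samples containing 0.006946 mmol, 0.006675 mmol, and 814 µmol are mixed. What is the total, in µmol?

In µmol:
  0.006946 mmol = 0.006946 × 10³ µmol = 6.946
  0.006675 mmol = 0.006675 × 10³ µmol = 6.675
  814 µmol → 814
Sum: 6.946 + 6.675 + 814 = 827.621

827.621 µmol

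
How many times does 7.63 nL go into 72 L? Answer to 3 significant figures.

9440000000

(72) / (7.63 × 10⁻⁹) = 9.436 × 10⁹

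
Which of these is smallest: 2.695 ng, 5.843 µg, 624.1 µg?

2.695 ng

2.695 ng = 0.000000002695 g
5.843 µg = 0.000005843 g
624.1 µg = 0.0006241 g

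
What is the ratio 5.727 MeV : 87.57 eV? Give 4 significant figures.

(5.727 × 10⁶) / (87.57) = 0.065399 × 10⁶

65400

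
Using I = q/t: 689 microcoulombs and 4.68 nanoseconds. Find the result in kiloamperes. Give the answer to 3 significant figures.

(689 × 10^-6) / (4.68 × 10^-9) = 147.22 × 10^3 A

147 kiloamperes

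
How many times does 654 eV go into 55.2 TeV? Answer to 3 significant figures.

84400000000

(55.2e12) / (654) = 0.0844e12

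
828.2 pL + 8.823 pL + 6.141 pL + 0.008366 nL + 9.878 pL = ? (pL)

In pL:
  828.2 pL → 828.2
  8.823 pL → 8.823
  6.141 pL → 6.141
  0.008366 nL = 0.008366 × 10^3 pL = 8.366
  9.878 pL → 9.878
Sum: 828.2 + 8.823 + 6.141 + 8.366 + 9.878 = 861.408

861.408 pL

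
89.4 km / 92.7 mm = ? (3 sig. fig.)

(89.4 × 10^3) / (92.7 × 10^-3) = 0.9644 × 10^6

964000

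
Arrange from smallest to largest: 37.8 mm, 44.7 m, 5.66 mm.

5.66 mm < 37.8 mm < 44.7 m

37.8 mm = 0.0378 m
44.7 m = 44.7 m
5.66 mm = 0.00566 m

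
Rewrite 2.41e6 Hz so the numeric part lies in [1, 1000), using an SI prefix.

2.41 MHz

= 2.41e6 Hz; 1e6 is mega.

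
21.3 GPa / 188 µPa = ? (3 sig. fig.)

(21.3 × 10^9) / (188 × 10^-6) = 0.1133 × 10^15

113000000000000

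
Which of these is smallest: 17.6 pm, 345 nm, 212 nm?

17.6 pm = 0.0000000000176 m
345 nm = 0.000000345 m
212 nm = 0.000000212 m

17.6 pm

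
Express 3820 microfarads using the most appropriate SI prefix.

3.82 millifarads

= 3.82 × 10^-3 farads; 10^-3 is milli.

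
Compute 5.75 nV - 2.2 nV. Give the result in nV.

In nV:
  5.75 nV → 5.75
  2.2 nV → 2.2
Difference: 5.75 - 2.2 = 3.55

3.55 nV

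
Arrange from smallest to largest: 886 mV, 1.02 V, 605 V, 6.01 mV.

6.01 mV < 886 mV < 1.02 V < 605 V

886 mV = 0.886 V
1.02 V = 1.02 V
605 V = 605 V
6.01 mV = 0.00601 V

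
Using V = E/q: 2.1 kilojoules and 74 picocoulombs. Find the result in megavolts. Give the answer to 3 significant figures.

28400000 megavolts

(2.1e3) / (74e-12) = 0.028378e15 V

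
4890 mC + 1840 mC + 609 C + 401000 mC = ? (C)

1016.73 C

In C:
  4890 mC = 4890 × 10⁻³ C = 4.89
  1840 mC = 1840 × 10⁻³ C = 1.84
  609 C → 609
  401000 mC = 401000 × 10⁻³ C = 401
Sum: 4.89 + 1.84 + 609 + 401 = 1016.73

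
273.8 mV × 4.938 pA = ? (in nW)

273.8 × 10^-3 × 4.938 × 10^-12 = 1352.0244 × 10^-15 W

0.0013520244 nW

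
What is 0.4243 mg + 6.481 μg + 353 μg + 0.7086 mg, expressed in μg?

1492.381 μg

In μg:
  0.4243 mg = 0.4243e3 μg = 424.3
  6.481 μg → 6.481
  353 μg → 353
  0.7086 mg = 0.7086e3 μg = 708.6
Sum: 424.3 + 6.481 + 353 + 708.6 = 1492.381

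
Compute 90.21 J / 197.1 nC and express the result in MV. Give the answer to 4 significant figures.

457.7 MV

(90.21) / (197.1e-9) = 0.457686e9 V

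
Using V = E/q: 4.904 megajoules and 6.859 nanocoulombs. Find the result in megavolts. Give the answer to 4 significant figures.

(4.904 × 10^6) / (6.859 × 10^-9) = 0.714973 × 10^15 V

715000000 megavolts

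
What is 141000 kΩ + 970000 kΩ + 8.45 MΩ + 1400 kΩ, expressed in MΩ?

In MΩ:
  141000 kΩ = 141000 × 10^-3 MΩ = 141
  970000 kΩ = 970000 × 10^-3 MΩ = 970
  8.45 MΩ → 8.45
  1400 kΩ = 1400 × 10^-3 MΩ = 1.4
Sum: 141 + 970 + 8.45 + 1.4 = 1120.85

1120.85 MΩ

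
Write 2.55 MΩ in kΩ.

2550 kΩ

mega = 10^6, kilo = 10^3; factor is 10^3.
2.55 × 10^3 = 2550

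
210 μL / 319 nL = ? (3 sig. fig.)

658

(210 × 10^-6) / (319 × 10^-9) = 0.6583 × 10^3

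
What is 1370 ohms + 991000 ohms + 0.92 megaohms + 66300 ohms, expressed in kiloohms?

In kiloohms:
  1370 ohms = 1370e-3 kiloohms = 1.37
  991000 ohms = 991000e-3 kiloohms = 991
  0.92 megaohms = 0.92e3 kiloohms = 920
  66300 ohms = 66300e-3 kiloohms = 66.3
Sum: 1.37 + 991 + 920 + 66.3 = 1978.67

1978.67 kiloohms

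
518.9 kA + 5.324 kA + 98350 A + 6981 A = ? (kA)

In kA:
  518.9 kA → 518.9
  5.324 kA → 5.324
  98350 A = 98350 × 10⁻³ kA = 98.35
  6981 A = 6981 × 10⁻³ kA = 6.981
Sum: 518.9 + 5.324 + 98.35 + 6.981 = 629.555

629.555 kA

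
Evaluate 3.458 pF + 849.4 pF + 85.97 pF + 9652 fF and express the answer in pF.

948.48 pF

In pF:
  3.458 pF → 3.458
  849.4 pF → 849.4
  85.97 pF → 85.97
  9652 fF = 9652 × 10⁻³ pF = 9.652
Sum: 3.458 + 849.4 + 85.97 + 9.652 = 948.48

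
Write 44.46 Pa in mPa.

(no prefix) = 1e0, milli = 1e-3; factor is 1e3.
44.46 × 1e3 = 44460

44460 mPa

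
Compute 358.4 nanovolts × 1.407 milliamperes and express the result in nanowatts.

358.4e-9 × 1.407e-3 = 504.2688e-12 W

0.5042688 nanowatts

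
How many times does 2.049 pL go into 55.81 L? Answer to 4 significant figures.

(55.81) / (2.049 × 10⁻¹²) = 27.238 × 10¹²

27240000000000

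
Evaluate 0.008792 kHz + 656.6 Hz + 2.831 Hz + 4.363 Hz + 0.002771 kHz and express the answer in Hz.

675.357 Hz

In Hz:
  0.008792 kHz = 0.008792e3 Hz = 8.792
  656.6 Hz → 656.6
  2.831 Hz → 2.831
  4.363 Hz → 4.363
  0.002771 kHz = 0.002771e3 Hz = 2.771
Sum: 8.792 + 656.6 + 2.831 + 4.363 + 2.771 = 675.357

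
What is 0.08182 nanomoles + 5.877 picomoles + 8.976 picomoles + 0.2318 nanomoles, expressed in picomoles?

In picomoles:
  0.08182 nanomoles = 0.08182 × 10^3 picomoles = 81.82
  5.877 picomoles → 5.877
  8.976 picomoles → 8.976
  0.2318 nanomoles = 0.2318 × 10^3 picomoles = 231.8
Sum: 81.82 + 5.877 + 8.976 + 231.8 = 328.473

328.473 picomoles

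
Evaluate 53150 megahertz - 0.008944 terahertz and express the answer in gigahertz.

44.206 gigahertz

In gigahertz:
  53150 megahertz = 53150e-3 gigahertz = 53.15
  0.008944 terahertz = 0.008944e3 gigahertz = 8.944
Difference: 53.15 - 8.944 = 44.206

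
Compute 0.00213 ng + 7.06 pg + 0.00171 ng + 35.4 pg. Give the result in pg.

46.3 pg

In pg:
  0.00213 ng = 0.00213e3 pg = 2.13
  7.06 pg → 7.06
  0.00171 ng = 0.00171e3 pg = 1.71
  35.4 pg → 35.4
Sum: 2.13 + 7.06 + 1.71 + 35.4 = 46.3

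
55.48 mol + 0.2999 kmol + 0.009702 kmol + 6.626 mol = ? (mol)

371.708 mol

In mol:
  55.48 mol → 55.48
  0.2999 kmol = 0.2999 × 10³ mol = 299.9
  0.009702 kmol = 0.009702 × 10³ mol = 9.702
  6.626 mol → 6.626
Sum: 55.48 + 299.9 + 9.702 + 6.626 = 371.708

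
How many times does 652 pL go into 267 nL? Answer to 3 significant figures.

410

(267e-9) / (652e-12) = 0.4095e3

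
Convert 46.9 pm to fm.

pico = 10^-12, femto = 10^-15; factor is 10^3.
46.9 × 10^3 = 46900

46900 fm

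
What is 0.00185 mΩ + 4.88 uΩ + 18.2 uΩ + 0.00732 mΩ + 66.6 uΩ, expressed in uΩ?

98.85 uΩ

In uΩ:
  0.00185 mΩ = 0.00185 × 10^3 uΩ = 1.85
  4.88 uΩ → 4.88
  18.2 uΩ → 18.2
  0.00732 mΩ = 0.00732 × 10^3 uΩ = 7.32
  66.6 uΩ → 66.6
Sum: 1.85 + 4.88 + 18.2 + 7.32 + 66.6 = 98.85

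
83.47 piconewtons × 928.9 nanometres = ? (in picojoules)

0.000077535283 picojoules

83.47 × 10^-12 × 928.9 × 10^-9 = 77535.283 × 10^-21 J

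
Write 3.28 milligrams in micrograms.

3280 micrograms

milli = 10⁻³, micro = 10⁻⁶; factor is 10³.
3.28 × 10³ = 3280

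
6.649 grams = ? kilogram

0.006649 kilograms

(no prefix) = 1e0, kilo = 1e3; factor is 1e-3.
6.649 × 1e-3 = 0.006649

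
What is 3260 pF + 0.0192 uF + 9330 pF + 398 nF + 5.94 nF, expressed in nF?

In nF:
  3260 pF = 3260 × 10^-3 nF = 3.26
  0.0192 uF = 0.0192 × 10^3 nF = 19.2
  9330 pF = 9330 × 10^-3 nF = 9.33
  398 nF → 398
  5.94 nF → 5.94
Sum: 3.26 + 19.2 + 9.33 + 398 + 5.94 = 435.73

435.73 nF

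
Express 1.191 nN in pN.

nano = 10^-9, pico = 10^-12; factor is 10^3.
1.191 × 10^3 = 1191

1191 pN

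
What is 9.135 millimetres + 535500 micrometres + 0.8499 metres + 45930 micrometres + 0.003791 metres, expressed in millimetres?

In millimetres:
  9.135 millimetres → 9.135
  535500 micrometres = 535500 × 10^-3 millimetres = 535.5
  0.8499 metres = 0.8499 × 10^3 millimetres = 849.9
  45930 micrometres = 45930 × 10^-3 millimetres = 45.93
  0.003791 metres = 0.003791 × 10^3 millimetres = 3.791
Sum: 9.135 + 535.5 + 849.9 + 45.93 + 3.791 = 1444.256

1444.256 millimetres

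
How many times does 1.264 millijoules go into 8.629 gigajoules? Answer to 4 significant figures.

(8.629 × 10^9) / (1.264 × 10^-3) = 6.8267 × 10^12

6827000000000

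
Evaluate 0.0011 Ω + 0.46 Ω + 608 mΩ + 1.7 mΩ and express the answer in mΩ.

1070.8 mΩ

In mΩ:
  0.0011 Ω = 0.0011e3 mΩ = 1.1
  0.46 Ω = 0.46e3 mΩ = 460
  608 mΩ → 608
  1.7 mΩ → 1.7
Sum: 1.1 + 460 + 608 + 1.7 = 1070.8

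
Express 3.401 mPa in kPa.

milli = 10⁻³, kilo = 10³; factor is 10⁻⁶.
3.401 × 10⁻⁶ = 0.000003401

0.000003401 kPa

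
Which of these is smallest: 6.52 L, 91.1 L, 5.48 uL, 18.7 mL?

5.48 uL

6.52 L = 6.52 L
91.1 L = 91.1 L
5.48 uL = 0.00000548 L
18.7 mL = 0.0187 L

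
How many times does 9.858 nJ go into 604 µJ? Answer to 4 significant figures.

(604e-6) / (9.858e-9) = 61.27e3

61270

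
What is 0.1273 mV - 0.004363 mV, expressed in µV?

122.937 µV

In µV:
  0.1273 mV = 0.1273 × 10^3 µV = 127.3
  0.004363 mV = 0.004363 × 10^3 µV = 4.363
Difference: 127.3 - 4.363 = 122.937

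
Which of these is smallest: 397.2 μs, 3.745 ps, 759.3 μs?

3.745 ps

397.2 μs = 0.0003972 s
3.745 ps = 0.000000000003745 s
759.3 μs = 0.0007593 s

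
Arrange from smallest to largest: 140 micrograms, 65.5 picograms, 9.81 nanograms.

65.5 picograms < 9.81 nanograms < 140 micrograms

140 micrograms = 0.00014 grams
65.5 picograms = 0.0000000000655 grams
9.81 nanograms = 0.00000000981 grams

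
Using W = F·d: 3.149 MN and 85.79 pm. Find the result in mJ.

0.27015271 mJ

3.149 × 10^6 × 85.79 × 10^-12 = 270.15271 × 10^-6 J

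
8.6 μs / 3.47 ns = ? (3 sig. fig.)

2480

(8.6 × 10⁻⁶) / (3.47 × 10⁻⁹) = 2.478 × 10³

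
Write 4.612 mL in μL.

4612 μL

milli = 1e-3, micro = 1e-6; factor is 1e3.
4.612 × 1e3 = 4612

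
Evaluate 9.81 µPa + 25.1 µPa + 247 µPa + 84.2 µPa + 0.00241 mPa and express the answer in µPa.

In µPa:
  9.81 µPa → 9.81
  25.1 µPa → 25.1
  247 µPa → 247
  84.2 µPa → 84.2
  0.00241 mPa = 0.00241 × 10³ µPa = 2.41
Sum: 9.81 + 25.1 + 247 + 84.2 + 2.41 = 368.52

368.52 µPa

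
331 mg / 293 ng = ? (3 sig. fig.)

(331e-3) / (293e-9) = 1.13e6

1130000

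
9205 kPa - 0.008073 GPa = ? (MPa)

In MPa:
  9205 kPa = 9205 × 10⁻³ MPa = 9.205
  0.008073 GPa = 0.008073 × 10³ MPa = 8.073
Difference: 9.205 - 8.073 = 1.132

1.132 MPa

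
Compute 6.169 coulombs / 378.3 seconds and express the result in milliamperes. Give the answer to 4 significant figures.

(6.169) / (378.3) = 0.0163072 A

16.31 milliamperes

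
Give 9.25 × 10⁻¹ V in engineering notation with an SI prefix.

925 mV

= 925 × 10⁻³ V; 10⁻³ is milli.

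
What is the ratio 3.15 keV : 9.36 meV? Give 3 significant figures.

(3.15 × 10^3) / (9.36 × 10^-3) = 0.3365 × 10^6

337000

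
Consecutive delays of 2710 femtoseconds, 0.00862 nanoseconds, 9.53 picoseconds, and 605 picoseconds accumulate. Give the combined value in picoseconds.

In picoseconds:
  2710 femtoseconds = 2710 × 10^-3 picoseconds = 2.71
  0.00862 nanoseconds = 0.00862 × 10^3 picoseconds = 8.62
  9.53 picoseconds → 9.53
  605 picoseconds → 605
Sum: 2.71 + 8.62 + 9.53 + 605 = 625.86

625.86 picoseconds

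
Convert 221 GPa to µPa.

221000000000000000 µPa

giga = 10^9, micro = 10^-6; factor is 10^15.
221 × 10^15 = 221000000000000000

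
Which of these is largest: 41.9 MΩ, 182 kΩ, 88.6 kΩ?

41.9 MΩ

41.9 MΩ = 41900000 Ω
182 kΩ = 182000 Ω
88.6 kΩ = 88600 Ω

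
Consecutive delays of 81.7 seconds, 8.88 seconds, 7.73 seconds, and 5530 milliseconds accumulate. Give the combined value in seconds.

In seconds:
  81.7 seconds → 81.7
  8.88 seconds → 8.88
  7.73 seconds → 7.73
  5530 milliseconds = 5530 × 10⁻³ seconds = 5.53
Sum: 81.7 + 8.88 + 7.73 + 5.53 = 103.84

103.84 seconds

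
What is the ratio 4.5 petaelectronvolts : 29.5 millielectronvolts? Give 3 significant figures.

153000000000000000

(4.5 × 10^15) / (29.5 × 10^-3) = 0.1525 × 10^18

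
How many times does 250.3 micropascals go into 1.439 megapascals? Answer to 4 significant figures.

(1.439e6) / (250.3e-6) = 0.0057491e12

5749000000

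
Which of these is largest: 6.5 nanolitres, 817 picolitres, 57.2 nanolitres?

6.5 nanolitres = 0.0000000065 litres
817 picolitres = 0.000000000817 litres
57.2 nanolitres = 0.0000000572 litres

57.2 nanolitres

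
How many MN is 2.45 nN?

nano = 10^-9, mega = 10^6; factor is 10^-15.
2.45 × 10^-15 = 0.00000000000000245

0.00000000000000245 MN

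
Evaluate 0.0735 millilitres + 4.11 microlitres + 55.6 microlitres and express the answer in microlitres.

In microlitres:
  0.0735 millilitres = 0.0735 × 10^3 microlitres = 73.5
  4.11 microlitres → 4.11
  55.6 microlitres → 55.6
Sum: 73.5 + 4.11 + 55.6 = 133.21

133.21 microlitres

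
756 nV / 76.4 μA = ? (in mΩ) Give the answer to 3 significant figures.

(756e-9) / (76.4e-6) = 9.8953e-3 Ω

9.90 mΩ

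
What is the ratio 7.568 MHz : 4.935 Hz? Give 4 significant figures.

(7.568 × 10⁶) / (4.935) = 1.5335 × 10⁶

1534000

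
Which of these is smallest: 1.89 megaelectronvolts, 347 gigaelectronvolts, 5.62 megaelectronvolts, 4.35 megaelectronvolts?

1.89 megaelectronvolts = 1890000 electronvolts
347 gigaelectronvolts = 347000000000 electronvolts
5.62 megaelectronvolts = 5620000 electronvolts
4.35 megaelectronvolts = 4350000 electronvolts

1.89 megaelectronvolts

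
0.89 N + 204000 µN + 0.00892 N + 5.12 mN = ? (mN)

In mN:
  0.89 N = 0.89e3 mN = 890
  204000 µN = 204000e-3 mN = 204
  0.00892 N = 0.00892e3 mN = 8.92
  5.12 mN → 5.12
Sum: 890 + 204 + 8.92 + 5.12 = 1108.04

1108.04 mN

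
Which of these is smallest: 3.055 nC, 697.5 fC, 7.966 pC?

3.055 nC = 0.000000003055 C
697.5 fC = 0.0000000000006975 C
7.966 pC = 0.000000000007966 C

697.5 fC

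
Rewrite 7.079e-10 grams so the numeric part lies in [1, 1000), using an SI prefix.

= 707.9e-12 grams; 1e-12 is pico.

707.9 picograms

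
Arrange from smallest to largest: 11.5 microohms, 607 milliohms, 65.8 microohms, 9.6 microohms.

11.5 microohms = 0.0000115 ohms
607 milliohms = 0.607 ohms
65.8 microohms = 0.0000658 ohms
9.6 microohms = 0.0000096 ohms

9.6 microohms < 11.5 microohms < 65.8 microohms < 607 milliohms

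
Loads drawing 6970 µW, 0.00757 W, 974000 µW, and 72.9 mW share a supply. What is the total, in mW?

1061.44 mW

In mW:
  6970 µW = 6970e-3 mW = 6.97
  0.00757 W = 0.00757e3 mW = 7.57
  974000 µW = 974000e-3 mW = 974
  72.9 mW → 72.9
Sum: 6.97 + 7.57 + 974 + 72.9 = 1061.44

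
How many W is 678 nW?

nano = 1e-9, (no prefix) = 1e0; factor is 1e-9.
678 × 1e-9 = 0.000000678

0.000000678 W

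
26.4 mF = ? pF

26400000000 pF

milli = 10^-3, pico = 10^-12; factor is 10^9.
26.4 × 10^9 = 26400000000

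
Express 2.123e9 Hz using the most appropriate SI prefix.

2.123 GHz

= 2.123e9 Hz; 1e9 is giga.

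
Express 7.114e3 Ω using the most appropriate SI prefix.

= 7.114e3 Ω; 1e3 is kilo.

7.114 kΩ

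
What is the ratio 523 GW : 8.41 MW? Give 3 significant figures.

(523 × 10⁹) / (8.41 × 10⁶) = 62.19 × 10³

62200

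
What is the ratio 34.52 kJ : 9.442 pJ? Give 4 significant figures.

(34.52 × 10³) / (9.442 × 10⁻¹²) = 3.656 × 10¹⁵

3656000000000000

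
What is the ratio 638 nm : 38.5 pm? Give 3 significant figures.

(638e-9) / (38.5e-12) = 16.57e3

16600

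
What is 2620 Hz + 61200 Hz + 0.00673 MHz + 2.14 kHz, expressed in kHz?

In kHz:
  2620 Hz = 2620e-3 kHz = 2.62
  61200 Hz = 61200e-3 kHz = 61.2
  0.00673 MHz = 0.00673e3 kHz = 6.73
  2.14 kHz → 2.14
Sum: 2.62 + 61.2 + 6.73 + 2.14 = 72.69

72.69 kHz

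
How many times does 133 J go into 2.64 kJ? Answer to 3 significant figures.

(2.64e3) / (133) = 0.01985e3

19.8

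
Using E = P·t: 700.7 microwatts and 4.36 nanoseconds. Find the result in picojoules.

700.7 × 10⁻⁶ × 4.36 × 10⁻⁹ = 3055.052 × 10⁻¹⁵ J

3.055052 picojoules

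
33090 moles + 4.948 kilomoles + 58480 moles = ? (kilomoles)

In kilomoles:
  33090 moles = 33090 × 10⁻³ kilomoles = 33.09
  4.948 kilomoles → 4.948
  58480 moles = 58480 × 10⁻³ kilomoles = 58.48
Sum: 33.09 + 4.948 + 58.48 = 96.518

96.518 kilomoles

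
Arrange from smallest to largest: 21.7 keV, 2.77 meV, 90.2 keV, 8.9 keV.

21.7 keV = 21700 eV
2.77 meV = 0.00277 eV
90.2 keV = 90200 eV
8.9 keV = 8900 eV

2.77 meV < 8.9 keV < 21.7 keV < 90.2 keV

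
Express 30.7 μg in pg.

micro = 10^-6, pico = 10^-12; factor is 10^6.
30.7 × 10^6 = 30700000

30700000 pg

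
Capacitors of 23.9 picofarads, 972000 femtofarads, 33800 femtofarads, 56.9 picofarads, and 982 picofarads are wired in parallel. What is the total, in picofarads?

2068.6 picofarads

In picofarads:
  23.9 picofarads → 23.9
  972000 femtofarads = 972000 × 10^-3 picofarads = 972
  33800 femtofarads = 33800 × 10^-3 picofarads = 33.8
  56.9 picofarads → 56.9
  982 picofarads → 982
Sum: 23.9 + 972 + 33.8 + 56.9 + 982 = 2068.6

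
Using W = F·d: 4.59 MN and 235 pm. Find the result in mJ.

4.59e6 × 235e-12 = 1078.65e-6 J

1.07865 mJ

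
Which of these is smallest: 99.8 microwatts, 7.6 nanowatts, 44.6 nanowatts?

7.6 nanowatts

99.8 microwatts = 0.0000998 watts
7.6 nanowatts = 0.0000000076 watts
44.6 nanowatts = 0.0000000446 watts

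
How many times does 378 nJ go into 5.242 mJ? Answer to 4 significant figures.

(5.242 × 10^-3) / (378 × 10^-9) = 0.013868 × 10^6

13870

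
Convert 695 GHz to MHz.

695000 MHz

giga = 10^9, mega = 10^6; factor is 10^3.
695 × 10^3 = 695000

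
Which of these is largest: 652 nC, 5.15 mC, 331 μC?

5.15 mC

652 nC = 0.000000652 C
5.15 mC = 0.00515 C
331 μC = 0.000331 C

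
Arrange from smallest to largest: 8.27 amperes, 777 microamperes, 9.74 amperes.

8.27 amperes = 8.27 amperes
777 microamperes = 0.000777 amperes
9.74 amperes = 9.74 amperes

777 microamperes < 8.27 amperes < 9.74 amperes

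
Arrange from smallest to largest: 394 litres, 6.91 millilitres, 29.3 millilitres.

394 litres = 394 litres
6.91 millilitres = 0.00691 litres
29.3 millilitres = 0.0293 litres

6.91 millilitres < 29.3 millilitres < 394 litres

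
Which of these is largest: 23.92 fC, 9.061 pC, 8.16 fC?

9.061 pC

23.92 fC = 0.00000000000002392 C
9.061 pC = 0.000000000009061 C
8.16 fC = 0.00000000000000816 C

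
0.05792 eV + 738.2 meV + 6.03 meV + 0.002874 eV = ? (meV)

805.024 meV

In meV:
  0.05792 eV = 0.05792 × 10³ meV = 57.92
  738.2 meV → 738.2
  6.03 meV → 6.03
  0.002874 eV = 0.002874 × 10³ meV = 2.874
Sum: 57.92 + 738.2 + 6.03 + 2.874 = 805.024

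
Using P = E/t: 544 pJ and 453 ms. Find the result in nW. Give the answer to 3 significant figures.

(544 × 10⁻¹²) / (453 × 10⁻³) = 1.2009 × 10⁻⁹ W

1.20 nW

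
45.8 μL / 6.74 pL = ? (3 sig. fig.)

(45.8 × 10⁻⁶) / (6.74 × 10⁻¹²) = 6.795 × 10⁶

6800000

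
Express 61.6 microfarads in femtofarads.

micro = 1e-6, femto = 1e-15; factor is 1e9.
61.6 × 1e9 = 61600000000

61600000000 femtofarads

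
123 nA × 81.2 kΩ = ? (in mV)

123 × 10⁻⁹ × 81.2 × 10³ = 9987.6 × 10⁻⁶ V

9.9876 mV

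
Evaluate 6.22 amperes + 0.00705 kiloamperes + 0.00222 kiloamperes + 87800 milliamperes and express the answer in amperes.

In amperes:
  6.22 amperes → 6.22
  0.00705 kiloamperes = 0.00705 × 10^3 amperes = 7.05
  0.00222 kiloamperes = 0.00222 × 10^3 amperes = 2.22
  87800 milliamperes = 87800 × 10^-3 amperes = 87.8
Sum: 6.22 + 7.05 + 2.22 + 87.8 = 103.29

103.29 amperes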